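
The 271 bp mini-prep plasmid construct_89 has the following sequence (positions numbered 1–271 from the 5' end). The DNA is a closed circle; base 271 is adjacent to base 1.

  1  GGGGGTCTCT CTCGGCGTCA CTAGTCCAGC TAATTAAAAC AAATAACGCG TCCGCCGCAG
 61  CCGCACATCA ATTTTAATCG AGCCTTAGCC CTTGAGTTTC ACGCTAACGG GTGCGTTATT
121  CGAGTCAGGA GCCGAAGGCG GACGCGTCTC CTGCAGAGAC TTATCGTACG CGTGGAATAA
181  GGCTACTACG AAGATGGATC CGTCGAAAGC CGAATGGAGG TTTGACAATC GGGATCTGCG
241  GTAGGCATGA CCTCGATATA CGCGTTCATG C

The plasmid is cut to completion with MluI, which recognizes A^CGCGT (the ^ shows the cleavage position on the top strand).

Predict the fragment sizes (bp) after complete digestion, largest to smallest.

96, 92, 57, 26 bp

MluI sites (ACGCGT) start at positions 46, 142, 168, 260.
MluI cuts after the first base of each site, so after positions 46, 142, 168, 260.
Circular molecule, 4 cuts → 4 fragments:
  47–142 → 96 bp
  143–168 → 26 bp
  169–260 → 92 bp
  261–271 then 1–46 → 11 + 46 = 57 bp
Sorted largest to smallest: 96, 92, 57, 26 bp.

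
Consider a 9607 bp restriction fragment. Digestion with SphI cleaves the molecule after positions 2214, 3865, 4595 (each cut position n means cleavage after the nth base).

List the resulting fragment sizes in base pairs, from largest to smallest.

Linear molecule, 3 cuts → 4 fragments:
  2214 − 0 = 2214 bp
  3865 − 2214 = 1651 bp
  4595 − 3865 = 730 bp
  9607 − 4595 = 5012 bp
Sorted largest to smallest: 5012, 2214, 1651, 730 bp.

5012, 2214, 1651, 730 bp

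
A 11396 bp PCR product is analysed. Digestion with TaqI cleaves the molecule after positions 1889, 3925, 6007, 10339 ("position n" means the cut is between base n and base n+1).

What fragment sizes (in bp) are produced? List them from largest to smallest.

4332, 2082, 2036, 1889, 1057 bp

Linear molecule, 4 cuts → 5 fragments:
  1889 − 0 = 1889 bp
  3925 − 1889 = 2036 bp
  6007 − 3925 = 2082 bp
  10339 − 6007 = 4332 bp
  11396 − 10339 = 1057 bp
Sorted largest to smallest: 4332, 2082, 2036, 1889, 1057 bp.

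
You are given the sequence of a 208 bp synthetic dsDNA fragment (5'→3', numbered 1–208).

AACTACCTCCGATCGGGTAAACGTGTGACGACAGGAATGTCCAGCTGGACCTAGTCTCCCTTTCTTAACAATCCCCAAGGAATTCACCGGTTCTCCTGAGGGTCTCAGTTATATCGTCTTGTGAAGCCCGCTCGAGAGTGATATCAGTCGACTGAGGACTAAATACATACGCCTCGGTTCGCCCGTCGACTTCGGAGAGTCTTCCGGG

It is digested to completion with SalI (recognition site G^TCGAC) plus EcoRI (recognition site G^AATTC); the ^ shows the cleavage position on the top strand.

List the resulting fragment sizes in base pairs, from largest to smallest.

SalI sites (GTCGAC) start at positions 147, 185.
SalI cuts after the first base of each site, so after positions 147, 185.
The EcoRI site (GAATTC) starts at position 80.
EcoRI cuts after the first base of each site, so after position 80.
Combined cut positions: 80, 147, 185.
Linear molecule, 3 cuts → 4 fragments:
  1–80 → 80 bp
  81–147 → 67 bp
  148–185 → 38 bp
  186–208 → 23 bp
Sorted largest to smallest: 80, 67, 38, 23 bp.

80, 67, 38, 23 bp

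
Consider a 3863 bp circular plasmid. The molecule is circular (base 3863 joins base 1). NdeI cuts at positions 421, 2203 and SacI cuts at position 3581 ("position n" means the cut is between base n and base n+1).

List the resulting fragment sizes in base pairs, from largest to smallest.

Combined cut positions (sorted): 421, 2203, 3581.
Circular molecule, 3 cuts → 3 fragments:
  2203 − 421 = 1782 bp
  3581 − 2203 = 1378 bp
  wrap: 3863 − 3581 + 421 = 703 bp
Sorted largest to smallest: 1782, 1378, 703 bp.

1782, 1378, 703 bp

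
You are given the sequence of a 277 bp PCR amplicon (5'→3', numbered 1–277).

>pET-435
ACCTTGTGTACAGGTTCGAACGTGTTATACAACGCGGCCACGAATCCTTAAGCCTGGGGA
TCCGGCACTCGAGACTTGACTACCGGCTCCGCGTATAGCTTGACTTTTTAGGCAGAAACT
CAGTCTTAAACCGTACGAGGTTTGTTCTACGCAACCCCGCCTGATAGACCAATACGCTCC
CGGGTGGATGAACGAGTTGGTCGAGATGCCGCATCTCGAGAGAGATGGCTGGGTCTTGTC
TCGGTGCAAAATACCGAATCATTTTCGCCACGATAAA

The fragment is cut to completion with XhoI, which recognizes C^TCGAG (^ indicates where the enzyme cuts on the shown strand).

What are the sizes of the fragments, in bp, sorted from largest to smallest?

XhoI sites (CTCGAG) start at positions 68, 215.
XhoI cuts after the first base of each site, so after positions 68, 215.
Linear molecule, 2 cuts → 3 fragments:
  1–68 → 68 bp
  69–215 → 147 bp
  216–277 → 62 bp
Sorted largest to smallest: 147, 68, 62 bp.

147, 68, 62 bp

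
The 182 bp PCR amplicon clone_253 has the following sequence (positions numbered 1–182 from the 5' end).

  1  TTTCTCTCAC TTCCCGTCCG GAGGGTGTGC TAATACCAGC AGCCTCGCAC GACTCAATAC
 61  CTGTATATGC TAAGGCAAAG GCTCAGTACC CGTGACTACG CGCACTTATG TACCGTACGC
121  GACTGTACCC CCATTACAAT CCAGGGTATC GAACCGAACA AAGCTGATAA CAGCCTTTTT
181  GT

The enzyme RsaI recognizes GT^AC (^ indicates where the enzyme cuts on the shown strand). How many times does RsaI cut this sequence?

4

GTAC occurs starting at positions 86, 110, 115, 125.
RsaI cuts at 4 sites.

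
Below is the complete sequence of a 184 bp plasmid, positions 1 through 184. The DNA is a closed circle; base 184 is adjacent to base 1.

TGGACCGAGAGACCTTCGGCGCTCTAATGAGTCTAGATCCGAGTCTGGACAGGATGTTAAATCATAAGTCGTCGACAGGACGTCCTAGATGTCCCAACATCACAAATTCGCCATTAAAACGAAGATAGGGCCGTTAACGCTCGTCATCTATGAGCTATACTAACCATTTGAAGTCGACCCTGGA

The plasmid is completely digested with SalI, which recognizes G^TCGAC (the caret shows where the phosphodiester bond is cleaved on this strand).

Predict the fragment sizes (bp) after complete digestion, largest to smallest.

102, 82 bp

SalI sites (GTCGAC) start at positions 71, 173.
SalI cuts after the first base of each site, so after positions 71, 173.
Circular molecule, 2 cuts → 2 fragments:
  72–173 → 102 bp
  174–184 then 1–71 → 11 + 71 = 82 bp
Sorted largest to smallest: 102, 82 bp.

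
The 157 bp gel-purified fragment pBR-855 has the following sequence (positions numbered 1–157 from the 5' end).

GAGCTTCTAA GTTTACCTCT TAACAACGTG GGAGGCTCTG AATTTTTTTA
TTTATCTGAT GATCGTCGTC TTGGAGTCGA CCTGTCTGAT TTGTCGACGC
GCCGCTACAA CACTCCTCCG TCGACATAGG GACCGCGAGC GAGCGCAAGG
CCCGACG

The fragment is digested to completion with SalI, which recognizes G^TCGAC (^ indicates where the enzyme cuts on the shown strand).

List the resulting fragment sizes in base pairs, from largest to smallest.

SalI sites (GTCGAC) start at positions 76, 93, 120.
SalI cuts after the first base of each site, so after positions 76, 93, 120.
Linear molecule, 3 cuts → 4 fragments:
  1–76 → 76 bp
  77–93 → 17 bp
  94–120 → 27 bp
  121–157 → 37 bp
Sorted largest to smallest: 76, 37, 27, 17 bp.

76, 37, 27, 17 bp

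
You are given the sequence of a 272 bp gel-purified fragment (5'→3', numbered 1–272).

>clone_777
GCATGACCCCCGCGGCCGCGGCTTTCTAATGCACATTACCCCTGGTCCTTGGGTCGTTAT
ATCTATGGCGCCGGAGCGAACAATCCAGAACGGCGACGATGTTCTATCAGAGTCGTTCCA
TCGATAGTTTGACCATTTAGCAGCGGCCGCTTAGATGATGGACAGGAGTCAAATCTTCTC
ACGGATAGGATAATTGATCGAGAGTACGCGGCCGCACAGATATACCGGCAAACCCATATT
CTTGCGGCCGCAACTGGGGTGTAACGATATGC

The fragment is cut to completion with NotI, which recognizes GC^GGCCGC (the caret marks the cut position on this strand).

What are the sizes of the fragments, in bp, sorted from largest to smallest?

NotI sites (GCGGCCGC) start at positions 12, 143, 208, 244.
NotI cuts after base 2 of each site, so after positions 13, 144, 209, 245.
Linear molecule, 4 cuts → 5 fragments:
  1–13 → 13 bp
  14–144 → 131 bp
  145–209 → 65 bp
  210–245 → 36 bp
  246–272 → 27 bp
Sorted largest to smallest: 131, 65, 36, 27, 13 bp.

131, 65, 36, 27, 13 bp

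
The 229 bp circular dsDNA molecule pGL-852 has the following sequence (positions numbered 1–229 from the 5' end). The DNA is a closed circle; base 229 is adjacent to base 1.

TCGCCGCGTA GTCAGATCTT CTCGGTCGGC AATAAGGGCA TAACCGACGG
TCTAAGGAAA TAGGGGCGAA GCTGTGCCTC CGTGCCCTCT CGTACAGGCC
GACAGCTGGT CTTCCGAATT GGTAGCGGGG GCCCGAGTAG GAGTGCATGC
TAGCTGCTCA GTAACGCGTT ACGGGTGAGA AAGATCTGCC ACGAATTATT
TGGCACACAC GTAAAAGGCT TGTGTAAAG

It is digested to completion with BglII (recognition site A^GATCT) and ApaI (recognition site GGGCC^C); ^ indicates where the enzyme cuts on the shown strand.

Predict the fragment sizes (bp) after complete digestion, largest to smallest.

119, 61, 49 bp

BglII sites (AGATCT) start at positions 14, 182.
BglII cuts after the first base of each site, so after positions 14, 182.
The ApaI site (GGGCCC) starts at position 129.
ApaI cuts after base 5 of each site (before the last base), so after position 133.
Combined cut positions: 14, 133, 182.
Circular molecule, 3 cuts → 3 fragments:
  15–133 → 119 bp
  134–182 → 49 bp
  183–229 then 1–14 → 47 + 14 = 61 bp
Sorted largest to smallest: 119, 61, 49 bp.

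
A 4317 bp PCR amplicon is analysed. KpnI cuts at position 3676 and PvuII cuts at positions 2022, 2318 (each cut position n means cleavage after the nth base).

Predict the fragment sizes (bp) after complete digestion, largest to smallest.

Combined cut positions (sorted): 2022, 2318, 3676.
Linear molecule, 3 cuts → 4 fragments:
  2022 − 0 = 2022 bp
  2318 − 2022 = 296 bp
  3676 − 2318 = 1358 bp
  4317 − 3676 = 641 bp
Sorted largest to smallest: 2022, 1358, 641, 296 bp.

2022, 1358, 641, 296 bp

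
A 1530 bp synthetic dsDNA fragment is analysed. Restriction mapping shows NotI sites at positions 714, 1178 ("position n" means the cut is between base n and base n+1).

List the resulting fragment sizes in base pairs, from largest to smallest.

714, 464, 352 bp

Linear molecule, 2 cuts → 3 fragments:
  714 − 0 = 714 bp
  1178 − 714 = 464 bp
  1530 − 1178 = 352 bp
Sorted largest to smallest: 714, 464, 352 bp.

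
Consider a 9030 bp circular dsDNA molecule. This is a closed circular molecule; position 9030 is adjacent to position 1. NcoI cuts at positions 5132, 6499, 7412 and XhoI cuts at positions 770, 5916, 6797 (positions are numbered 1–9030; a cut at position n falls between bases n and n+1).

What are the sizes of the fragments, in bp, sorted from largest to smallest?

Combined cut positions (sorted): 770, 5132, 5916, 6499, 6797, 7412.
Circular molecule, 6 cuts → 6 fragments:
  5132 − 770 = 4362 bp
  5916 − 5132 = 784 bp
  6499 − 5916 = 583 bp
  6797 − 6499 = 298 bp
  7412 − 6797 = 615 bp
  wrap: 9030 − 7412 + 770 = 2388 bp
Sorted largest to smallest: 4362, 2388, 784, 615, 583, 298 bp.

4362, 2388, 784, 615, 583, 298 bp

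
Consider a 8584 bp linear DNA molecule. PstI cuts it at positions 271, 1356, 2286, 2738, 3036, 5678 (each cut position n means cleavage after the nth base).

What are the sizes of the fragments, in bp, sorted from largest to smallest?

2906, 2642, 1085, 930, 452, 298, 271 bp

Linear molecule, 6 cuts → 7 fragments:
  271 − 0 = 271 bp
  1356 − 271 = 1085 bp
  2286 − 1356 = 930 bp
  2738 − 2286 = 452 bp
  3036 − 2738 = 298 bp
  5678 − 3036 = 2642 bp
  8584 − 5678 = 2906 bp
Sorted largest to smallest: 2906, 2642, 1085, 930, 452, 298, 271 bp.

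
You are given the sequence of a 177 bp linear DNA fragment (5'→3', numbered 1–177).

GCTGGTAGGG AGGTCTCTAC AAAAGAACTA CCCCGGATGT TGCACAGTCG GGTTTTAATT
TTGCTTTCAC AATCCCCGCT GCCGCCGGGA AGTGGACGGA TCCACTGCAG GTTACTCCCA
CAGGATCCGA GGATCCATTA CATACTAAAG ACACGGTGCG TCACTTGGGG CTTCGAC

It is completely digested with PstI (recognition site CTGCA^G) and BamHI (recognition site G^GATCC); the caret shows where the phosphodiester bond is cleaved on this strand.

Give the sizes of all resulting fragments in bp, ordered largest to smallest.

The PstI site (CTGCAG) starts at position 105.
PstI cuts after base 5 of each site (before the last base), so after position 109.
BamHI sites (GGATCC) start at positions 98, 123, 131.
BamHI cuts after the first base of each site, so after positions 98, 123, 131.
Combined cut positions: 98, 109, 123, 131.
Linear molecule, 4 cuts → 5 fragments:
  1–98 → 98 bp
  99–109 → 11 bp
  110–123 → 14 bp
  124–131 → 8 bp
  132–177 → 46 bp
Sorted largest to smallest: 98, 46, 14, 11, 8 bp.

98, 46, 14, 11, 8 bp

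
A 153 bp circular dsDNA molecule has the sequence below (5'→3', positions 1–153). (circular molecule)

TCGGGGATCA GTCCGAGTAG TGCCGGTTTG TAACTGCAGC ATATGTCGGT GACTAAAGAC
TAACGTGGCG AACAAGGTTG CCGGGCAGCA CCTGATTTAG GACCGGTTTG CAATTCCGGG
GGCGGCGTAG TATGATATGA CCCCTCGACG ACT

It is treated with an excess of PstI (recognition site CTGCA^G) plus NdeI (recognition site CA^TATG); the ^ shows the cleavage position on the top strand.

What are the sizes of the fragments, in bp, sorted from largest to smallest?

The PstI site (CTGCAG) starts at position 34.
PstI cuts after base 5 of each site (before the last base), so after position 38.
The NdeI site (CATATG) starts at position 40.
NdeI cuts after base 2 of each site, so after position 41.
Combined cut positions: 38, 41.
Circular molecule, 2 cuts → 2 fragments:
  39–41 → 3 bp
  42–153 then 1–38 → 112 + 38 = 150 bp
Sorted largest to smallest: 150, 3 bp.

150, 3 bp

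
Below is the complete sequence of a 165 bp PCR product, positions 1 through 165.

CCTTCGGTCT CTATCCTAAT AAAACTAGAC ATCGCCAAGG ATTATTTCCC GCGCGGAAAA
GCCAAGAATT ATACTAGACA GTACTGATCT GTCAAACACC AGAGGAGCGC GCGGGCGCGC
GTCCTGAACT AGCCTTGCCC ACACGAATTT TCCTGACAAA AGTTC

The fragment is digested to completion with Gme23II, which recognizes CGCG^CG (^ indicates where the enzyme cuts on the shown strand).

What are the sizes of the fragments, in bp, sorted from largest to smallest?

58, 53, 46, 8 bp

Gme23II sites (CGCGCG) start at positions 50, 108, 116.
Gme23II cuts after base 4 of each site, so after positions 53, 111, 119.
Linear molecule, 3 cuts → 4 fragments:
  1–53 → 53 bp
  54–111 → 58 bp
  112–119 → 8 bp
  120–165 → 46 bp
Sorted largest to smallest: 58, 53, 46, 8 bp.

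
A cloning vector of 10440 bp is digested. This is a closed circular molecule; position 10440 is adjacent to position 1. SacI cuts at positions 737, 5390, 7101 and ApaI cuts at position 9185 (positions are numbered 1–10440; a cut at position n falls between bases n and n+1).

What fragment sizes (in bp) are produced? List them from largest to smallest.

Combined cut positions (sorted): 737, 5390, 7101, 9185.
Circular molecule, 4 cuts → 4 fragments:
  5390 − 737 = 4653 bp
  7101 − 5390 = 1711 bp
  9185 − 7101 = 2084 bp
  wrap: 10440 − 9185 + 737 = 1992 bp
Sorted largest to smallest: 4653, 2084, 1992, 1711 bp.

4653, 2084, 1992, 1711 bp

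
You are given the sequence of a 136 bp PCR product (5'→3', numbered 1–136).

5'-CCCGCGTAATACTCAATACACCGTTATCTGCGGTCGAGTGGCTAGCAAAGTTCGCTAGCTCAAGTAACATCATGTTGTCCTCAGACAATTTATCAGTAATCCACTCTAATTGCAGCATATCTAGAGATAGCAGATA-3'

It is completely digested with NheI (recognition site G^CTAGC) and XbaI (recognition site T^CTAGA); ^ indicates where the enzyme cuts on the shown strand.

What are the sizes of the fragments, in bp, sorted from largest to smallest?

NheI sites (GCTAGC) start at positions 41, 54.
NheI cuts after the first base of each site, so after positions 41, 54.
The XbaI site (TCTAGA) starts at position 120.
XbaI cuts after the first base of each site, so after position 120.
Combined cut positions: 41, 54, 120.
Linear molecule, 3 cuts → 4 fragments:
  1–41 → 41 bp
  42–54 → 13 bp
  55–120 → 66 bp
  121–136 → 16 bp
Sorted largest to smallest: 66, 41, 16, 13 bp.

66, 41, 16, 13 bp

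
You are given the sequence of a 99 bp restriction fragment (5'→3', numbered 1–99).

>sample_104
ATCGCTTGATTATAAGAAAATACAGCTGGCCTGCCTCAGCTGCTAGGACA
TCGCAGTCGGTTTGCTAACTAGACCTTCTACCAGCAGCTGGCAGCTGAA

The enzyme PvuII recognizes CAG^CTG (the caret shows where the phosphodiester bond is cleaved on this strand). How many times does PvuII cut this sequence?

4

CAGCTG occurs starting at positions 23, 37, 85, 92.
PvuII cuts at 4 sites.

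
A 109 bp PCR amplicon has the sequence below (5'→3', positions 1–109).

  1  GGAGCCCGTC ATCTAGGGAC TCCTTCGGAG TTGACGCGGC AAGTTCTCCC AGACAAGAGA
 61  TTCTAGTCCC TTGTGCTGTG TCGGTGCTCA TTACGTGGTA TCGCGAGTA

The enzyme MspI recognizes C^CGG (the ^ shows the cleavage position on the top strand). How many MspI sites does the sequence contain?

No occurrence of CCGG is present in the sequence.
MspI does not cut: 0 sites.

0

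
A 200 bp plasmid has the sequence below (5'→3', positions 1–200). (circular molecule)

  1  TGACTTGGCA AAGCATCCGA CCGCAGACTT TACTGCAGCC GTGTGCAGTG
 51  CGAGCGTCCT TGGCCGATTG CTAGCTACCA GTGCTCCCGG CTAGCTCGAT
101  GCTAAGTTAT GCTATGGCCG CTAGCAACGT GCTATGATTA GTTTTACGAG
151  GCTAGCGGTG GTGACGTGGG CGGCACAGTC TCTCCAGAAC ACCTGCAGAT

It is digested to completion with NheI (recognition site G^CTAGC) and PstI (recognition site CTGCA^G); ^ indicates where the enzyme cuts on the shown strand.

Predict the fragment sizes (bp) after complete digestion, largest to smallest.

46, 40, 33, 31, 30, 20 bp

NheI sites (GCTAGC) start at positions 70, 90, 120, 151.
NheI cuts after the first base of each site, so after positions 70, 90, 120, 151.
PstI sites (CTGCAG) start at positions 33, 193.
PstI cuts after base 5 of each site (before the last base), so after positions 37, 197.
Combined cut positions: 37, 70, 90, 120, 151, 197.
Circular molecule, 6 cuts → 6 fragments:
  38–70 → 33 bp
  71–90 → 20 bp
  91–120 → 30 bp
  121–151 → 31 bp
  152–197 → 46 bp
  198–200 then 1–37 → 3 + 37 = 40 bp
Sorted largest to smallest: 46, 40, 33, 31, 30, 20 bp.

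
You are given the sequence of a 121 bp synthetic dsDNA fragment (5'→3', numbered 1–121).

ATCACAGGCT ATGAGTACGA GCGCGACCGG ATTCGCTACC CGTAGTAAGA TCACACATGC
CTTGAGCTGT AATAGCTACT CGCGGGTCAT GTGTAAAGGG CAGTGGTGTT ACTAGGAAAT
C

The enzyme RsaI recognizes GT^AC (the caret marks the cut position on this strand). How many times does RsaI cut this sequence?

1

GTAC occurs starting at position 15.
RsaI cuts at 1 site.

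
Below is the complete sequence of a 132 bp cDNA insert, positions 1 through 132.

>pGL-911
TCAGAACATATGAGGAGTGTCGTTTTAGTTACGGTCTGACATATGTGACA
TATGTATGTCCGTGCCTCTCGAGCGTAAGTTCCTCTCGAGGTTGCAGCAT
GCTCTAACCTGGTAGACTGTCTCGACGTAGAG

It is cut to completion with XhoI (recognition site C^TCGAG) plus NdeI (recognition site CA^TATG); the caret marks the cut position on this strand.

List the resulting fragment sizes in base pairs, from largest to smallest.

XhoI sites (CTCGAG) start at positions 68, 85.
XhoI cuts after the first base of each site, so after positions 68, 85.
NdeI sites (CATATG) start at positions 7, 40, 49.
NdeI cuts after base 2 of each site, so after positions 8, 41, 50.
Combined cut positions: 8, 41, 50, 68, 85.
Linear molecule, 5 cuts → 6 fragments:
  1–8 → 8 bp
  9–41 → 33 bp
  42–50 → 9 bp
  51–68 → 18 bp
  69–85 → 17 bp
  86–132 → 47 bp
Sorted largest to smallest: 47, 33, 18, 17, 9, 8 bp.

47, 33, 18, 17, 9, 8 bp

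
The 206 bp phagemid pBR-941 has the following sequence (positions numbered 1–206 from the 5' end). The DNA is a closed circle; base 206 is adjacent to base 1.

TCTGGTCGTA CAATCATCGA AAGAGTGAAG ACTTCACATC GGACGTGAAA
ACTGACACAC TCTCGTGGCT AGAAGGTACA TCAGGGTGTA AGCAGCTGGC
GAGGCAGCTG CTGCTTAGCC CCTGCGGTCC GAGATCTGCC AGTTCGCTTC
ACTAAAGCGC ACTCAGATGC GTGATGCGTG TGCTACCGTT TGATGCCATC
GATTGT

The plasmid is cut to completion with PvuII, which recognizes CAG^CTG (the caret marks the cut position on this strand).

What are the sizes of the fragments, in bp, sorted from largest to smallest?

PvuII sites (CAGCTG) start at positions 93, 105.
PvuII cuts after base 3 of each site, so after positions 95, 107.
Circular molecule, 2 cuts → 2 fragments:
  96–107 → 12 bp
  108–206 then 1–95 → 99 + 95 = 194 bp
Sorted largest to smallest: 194, 12 bp.

194, 12 bp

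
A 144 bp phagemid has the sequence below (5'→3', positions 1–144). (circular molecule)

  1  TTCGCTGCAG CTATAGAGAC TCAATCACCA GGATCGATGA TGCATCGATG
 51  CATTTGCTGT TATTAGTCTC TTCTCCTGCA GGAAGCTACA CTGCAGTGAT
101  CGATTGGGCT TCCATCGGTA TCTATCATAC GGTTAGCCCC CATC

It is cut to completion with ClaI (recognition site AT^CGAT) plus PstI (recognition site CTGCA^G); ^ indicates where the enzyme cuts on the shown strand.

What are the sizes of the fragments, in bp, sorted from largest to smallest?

53, 35, 25, 15, 11, 5 bp

ClaI sites (ATCGAT) start at positions 33, 44, 99.
ClaI cuts after base 2 of each site, so after positions 34, 45, 100.
PstI sites (CTGCAG) start at positions 5, 76, 91.
PstI cuts after base 5 of each site (before the last base), so after positions 9, 80, 95.
Combined cut positions: 9, 34, 45, 80, 95, 100.
Circular molecule, 6 cuts → 6 fragments:
  10–34 → 25 bp
  35–45 → 11 bp
  46–80 → 35 bp
  81–95 → 15 bp
  96–100 → 5 bp
  101–144 then 1–9 → 44 + 9 = 53 bp
Sorted largest to smallest: 53, 35, 25, 15, 11, 5 bp.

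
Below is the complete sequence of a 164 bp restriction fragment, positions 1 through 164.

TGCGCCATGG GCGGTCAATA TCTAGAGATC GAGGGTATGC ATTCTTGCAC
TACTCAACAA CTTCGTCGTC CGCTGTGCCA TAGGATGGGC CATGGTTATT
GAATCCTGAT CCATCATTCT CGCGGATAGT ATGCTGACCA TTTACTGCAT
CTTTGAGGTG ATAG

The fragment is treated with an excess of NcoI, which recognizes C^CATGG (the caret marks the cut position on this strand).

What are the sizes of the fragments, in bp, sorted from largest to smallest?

NcoI sites (CCATGG) start at positions 5, 90.
NcoI cuts after the first base of each site, so after positions 5, 90.
Linear molecule, 2 cuts → 3 fragments:
  1–5 → 5 bp
  6–90 → 85 bp
  91–164 → 74 bp
Sorted largest to smallest: 85, 74, 5 bp.

85, 74, 5 bp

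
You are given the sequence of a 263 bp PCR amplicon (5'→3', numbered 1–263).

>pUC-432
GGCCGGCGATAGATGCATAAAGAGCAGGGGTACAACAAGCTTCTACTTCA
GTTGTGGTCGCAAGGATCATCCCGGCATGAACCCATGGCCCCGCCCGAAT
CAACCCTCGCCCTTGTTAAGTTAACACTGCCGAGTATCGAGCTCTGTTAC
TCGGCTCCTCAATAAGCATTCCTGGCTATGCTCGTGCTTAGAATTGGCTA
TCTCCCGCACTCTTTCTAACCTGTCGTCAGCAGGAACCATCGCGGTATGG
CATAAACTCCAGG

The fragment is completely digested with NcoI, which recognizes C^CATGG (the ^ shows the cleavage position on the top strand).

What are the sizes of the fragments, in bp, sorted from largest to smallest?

180, 83 bp

The NcoI site (CCATGG) starts at position 83.
NcoI cuts after the first base of each site, so after position 83.
Linear molecule, 1 cut → 2 fragments:
  1–83 → 83 bp
  84–263 → 180 bp
Sorted largest to smallest: 180, 83 bp.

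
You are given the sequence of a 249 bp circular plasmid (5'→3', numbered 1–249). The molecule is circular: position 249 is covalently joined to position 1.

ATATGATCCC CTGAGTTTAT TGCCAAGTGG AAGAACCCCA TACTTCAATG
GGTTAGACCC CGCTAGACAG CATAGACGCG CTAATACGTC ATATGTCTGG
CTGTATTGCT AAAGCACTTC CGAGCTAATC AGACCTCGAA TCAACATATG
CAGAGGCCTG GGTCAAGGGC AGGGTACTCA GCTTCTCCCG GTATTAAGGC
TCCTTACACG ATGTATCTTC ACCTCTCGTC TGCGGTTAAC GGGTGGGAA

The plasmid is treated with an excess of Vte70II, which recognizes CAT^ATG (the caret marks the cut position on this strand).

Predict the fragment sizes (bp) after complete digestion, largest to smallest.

194, 55 bp

Vte70II sites (CATATG) start at positions 90, 145.
Vte70II cuts after base 3 of each site, so after positions 92, 147.
Circular molecule, 2 cuts → 2 fragments:
  93–147 → 55 bp
  148–249 then 1–92 → 102 + 92 = 194 bp
Sorted largest to smallest: 194, 55 bp.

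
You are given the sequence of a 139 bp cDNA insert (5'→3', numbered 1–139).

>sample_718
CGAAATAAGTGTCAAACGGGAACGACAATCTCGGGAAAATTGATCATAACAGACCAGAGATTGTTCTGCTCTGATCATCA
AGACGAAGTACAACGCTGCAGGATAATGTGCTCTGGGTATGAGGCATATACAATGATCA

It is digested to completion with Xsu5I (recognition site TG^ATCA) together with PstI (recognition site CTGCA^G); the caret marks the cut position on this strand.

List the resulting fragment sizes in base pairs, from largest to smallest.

Xsu5I sites (TGATCA) start at positions 41, 72, 134.
Xsu5I cuts after base 2 of each site, so after positions 42, 73, 135.
The PstI site (CTGCAG) starts at position 96.
PstI cuts after base 5 of each site (before the last base), so after position 100.
Combined cut positions: 42, 73, 100, 135.
Linear molecule, 4 cuts → 5 fragments:
  1–42 → 42 bp
  43–73 → 31 bp
  74–100 → 27 bp
  101–135 → 35 bp
  136–139 → 4 bp
Sorted largest to smallest: 42, 35, 31, 27, 4 bp.

42, 35, 31, 27, 4 bp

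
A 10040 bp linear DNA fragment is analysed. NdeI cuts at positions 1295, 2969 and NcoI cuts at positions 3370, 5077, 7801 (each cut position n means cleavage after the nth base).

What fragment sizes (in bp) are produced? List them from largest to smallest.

Combined cut positions (sorted): 1295, 2969, 3370, 5077, 7801.
Linear molecule, 5 cuts → 6 fragments:
  1295 − 0 = 1295 bp
  2969 − 1295 = 1674 bp
  3370 − 2969 = 401 bp
  5077 − 3370 = 1707 bp
  7801 − 5077 = 2724 bp
  10040 − 7801 = 2239 bp
Sorted largest to smallest: 2724, 2239, 1707, 1674, 1295, 401 bp.

2724, 2239, 1707, 1674, 1295, 401 bp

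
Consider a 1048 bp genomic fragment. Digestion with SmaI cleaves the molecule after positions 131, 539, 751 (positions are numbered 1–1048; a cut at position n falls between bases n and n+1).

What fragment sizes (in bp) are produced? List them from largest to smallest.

408, 297, 212, 131 bp

Linear molecule, 3 cuts → 4 fragments:
  131 − 0 = 131 bp
  539 − 131 = 408 bp
  751 − 539 = 212 bp
  1048 − 751 = 297 bp
Sorted largest to smallest: 408, 297, 212, 131 bp.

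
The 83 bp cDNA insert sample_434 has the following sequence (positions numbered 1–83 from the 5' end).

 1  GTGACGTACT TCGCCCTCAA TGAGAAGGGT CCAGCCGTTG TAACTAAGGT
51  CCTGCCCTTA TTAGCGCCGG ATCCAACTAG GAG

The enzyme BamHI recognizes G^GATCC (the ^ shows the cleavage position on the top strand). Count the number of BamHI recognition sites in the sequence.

GGATCC occurs starting at position 69.
BamHI cuts at 1 site.

1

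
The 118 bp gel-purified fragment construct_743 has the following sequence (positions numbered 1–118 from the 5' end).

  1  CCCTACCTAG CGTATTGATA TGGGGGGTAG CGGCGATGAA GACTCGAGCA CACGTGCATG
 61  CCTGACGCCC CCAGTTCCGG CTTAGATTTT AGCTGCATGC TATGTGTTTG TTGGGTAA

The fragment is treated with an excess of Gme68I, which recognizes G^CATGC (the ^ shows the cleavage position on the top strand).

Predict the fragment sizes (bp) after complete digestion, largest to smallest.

56, 39, 23 bp

Gme68I sites (GCATGC) start at positions 56, 95.
Gme68I cuts after the first base of each site, so after positions 56, 95.
Linear molecule, 2 cuts → 3 fragments:
  1–56 → 56 bp
  57–95 → 39 bp
  96–118 → 23 bp
Sorted largest to smallest: 56, 39, 23 bp.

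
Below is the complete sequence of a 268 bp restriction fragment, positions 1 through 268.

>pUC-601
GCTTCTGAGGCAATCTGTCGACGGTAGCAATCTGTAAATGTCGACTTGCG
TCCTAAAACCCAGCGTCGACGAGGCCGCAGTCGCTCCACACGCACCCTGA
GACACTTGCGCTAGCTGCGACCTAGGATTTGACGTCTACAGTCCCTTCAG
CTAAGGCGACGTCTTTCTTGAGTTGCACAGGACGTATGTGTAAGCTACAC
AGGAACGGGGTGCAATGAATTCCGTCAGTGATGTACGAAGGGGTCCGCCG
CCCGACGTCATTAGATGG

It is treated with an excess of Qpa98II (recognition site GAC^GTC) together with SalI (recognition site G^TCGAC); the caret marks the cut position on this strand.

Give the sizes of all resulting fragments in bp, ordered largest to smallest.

Qpa98II sites (GACGTC) start at positions 131, 158, 254.
Qpa98II cuts after base 3 of each site, so after positions 133, 160, 256.
SalI sites (GTCGAC) start at positions 17, 40, 65.
SalI cuts after the first base of each site, so after positions 17, 40, 65.
Combined cut positions: 17, 40, 65, 133, 160, 256.
Linear molecule, 6 cuts → 7 fragments:
  1–17 → 17 bp
  18–40 → 23 bp
  41–65 → 25 bp
  66–133 → 68 bp
  134–160 → 27 bp
  161–256 → 96 bp
  257–268 → 12 bp
Sorted largest to smallest: 96, 68, 27, 25, 23, 17, 12 bp.

96, 68, 27, 25, 23, 17, 12 bp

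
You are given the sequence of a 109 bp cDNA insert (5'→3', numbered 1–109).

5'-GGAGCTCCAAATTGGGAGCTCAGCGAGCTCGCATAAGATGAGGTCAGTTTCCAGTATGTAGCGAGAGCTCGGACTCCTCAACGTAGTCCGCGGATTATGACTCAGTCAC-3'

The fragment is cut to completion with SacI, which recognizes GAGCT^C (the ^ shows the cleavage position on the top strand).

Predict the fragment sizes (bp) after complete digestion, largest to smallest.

40, 40, 14, 9, 6 bp

SacI sites (GAGCTC) start at positions 2, 16, 25, 65.
SacI cuts after base 5 of each site (before the last base), so after positions 6, 20, 29, 69.
Linear molecule, 4 cuts → 5 fragments:
  1–6 → 6 bp
  7–20 → 14 bp
  21–29 → 9 bp
  30–69 → 40 bp
  70–109 → 40 bp
Sorted largest to smallest: 40, 40, 14, 9, 6 bp.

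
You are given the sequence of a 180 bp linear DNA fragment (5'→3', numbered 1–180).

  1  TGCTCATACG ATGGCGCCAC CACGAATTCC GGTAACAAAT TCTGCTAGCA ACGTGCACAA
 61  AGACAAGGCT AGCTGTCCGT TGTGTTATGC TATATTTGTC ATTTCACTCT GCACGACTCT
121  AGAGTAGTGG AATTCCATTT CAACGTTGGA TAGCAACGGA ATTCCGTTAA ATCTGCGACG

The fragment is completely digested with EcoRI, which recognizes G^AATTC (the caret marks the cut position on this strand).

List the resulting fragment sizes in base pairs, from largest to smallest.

106, 29, 24, 21 bp

EcoRI sites (GAATTC) start at positions 24, 130, 159.
EcoRI cuts after the first base of each site, so after positions 24, 130, 159.
Linear molecule, 3 cuts → 4 fragments:
  1–24 → 24 bp
  25–130 → 106 bp
  131–159 → 29 bp
  160–180 → 21 bp
Sorted largest to smallest: 106, 29, 24, 21 bp.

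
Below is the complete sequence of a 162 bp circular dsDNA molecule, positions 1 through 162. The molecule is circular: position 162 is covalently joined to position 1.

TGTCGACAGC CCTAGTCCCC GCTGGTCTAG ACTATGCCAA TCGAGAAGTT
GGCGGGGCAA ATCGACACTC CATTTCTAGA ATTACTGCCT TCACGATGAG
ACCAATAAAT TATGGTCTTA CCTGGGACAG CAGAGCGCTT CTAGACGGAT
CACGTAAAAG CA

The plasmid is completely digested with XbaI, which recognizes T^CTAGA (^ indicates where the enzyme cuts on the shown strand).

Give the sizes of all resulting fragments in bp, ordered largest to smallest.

65, 49, 48 bp

XbaI sites (TCTAGA) start at positions 26, 75, 140.
XbaI cuts after the first base of each site, so after positions 26, 75, 140.
Circular molecule, 3 cuts → 3 fragments:
  27–75 → 49 bp
  76–140 → 65 bp
  141–162 then 1–26 → 22 + 26 = 48 bp
Sorted largest to smallest: 65, 49, 48 bp.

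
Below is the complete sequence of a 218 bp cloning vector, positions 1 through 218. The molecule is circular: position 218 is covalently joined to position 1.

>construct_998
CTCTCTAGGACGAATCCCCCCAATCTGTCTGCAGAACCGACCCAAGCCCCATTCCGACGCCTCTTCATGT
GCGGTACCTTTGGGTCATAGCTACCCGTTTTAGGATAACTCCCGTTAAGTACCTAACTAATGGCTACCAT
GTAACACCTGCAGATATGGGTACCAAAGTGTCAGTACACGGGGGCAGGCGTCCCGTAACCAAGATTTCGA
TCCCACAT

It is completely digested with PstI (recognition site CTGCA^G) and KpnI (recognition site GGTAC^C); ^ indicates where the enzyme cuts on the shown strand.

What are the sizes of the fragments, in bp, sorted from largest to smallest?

PstI sites (CTGCAG) start at positions 29, 148.
PstI cuts after base 5 of each site (before the last base), so after positions 33, 152.
KpnI sites (GGTACC) start at positions 73, 159.
KpnI cuts after base 5 of each site (before the last base), so after positions 77, 163.
Combined cut positions: 33, 77, 152, 163.
Circular molecule, 4 cuts → 4 fragments:
  34–77 → 44 bp
  78–152 → 75 bp
  153–163 → 11 bp
  164–218 then 1–33 → 55 + 33 = 88 bp
Sorted largest to smallest: 88, 75, 44, 11 bp.

88, 75, 44, 11 bp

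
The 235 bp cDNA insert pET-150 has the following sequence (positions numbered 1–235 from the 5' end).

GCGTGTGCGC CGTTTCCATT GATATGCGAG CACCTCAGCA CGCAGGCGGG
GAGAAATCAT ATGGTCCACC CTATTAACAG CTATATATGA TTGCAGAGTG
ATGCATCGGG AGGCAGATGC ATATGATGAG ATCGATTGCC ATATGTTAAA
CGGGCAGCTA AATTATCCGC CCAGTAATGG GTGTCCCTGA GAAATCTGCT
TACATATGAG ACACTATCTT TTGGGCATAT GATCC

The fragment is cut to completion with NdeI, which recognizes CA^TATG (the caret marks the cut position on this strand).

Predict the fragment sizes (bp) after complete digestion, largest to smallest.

63, 62, 59, 23, 20, 8 bp

NdeI sites (CATATG) start at positions 58, 120, 140, 203, 226.
NdeI cuts after base 2 of each site, so after positions 59, 121, 141, 204, 227.
Linear molecule, 5 cuts → 6 fragments:
  1–59 → 59 bp
  60–121 → 62 bp
  122–141 → 20 bp
  142–204 → 63 bp
  205–227 → 23 bp
  228–235 → 8 bp
Sorted largest to smallest: 63, 62, 59, 23, 20, 8 bp.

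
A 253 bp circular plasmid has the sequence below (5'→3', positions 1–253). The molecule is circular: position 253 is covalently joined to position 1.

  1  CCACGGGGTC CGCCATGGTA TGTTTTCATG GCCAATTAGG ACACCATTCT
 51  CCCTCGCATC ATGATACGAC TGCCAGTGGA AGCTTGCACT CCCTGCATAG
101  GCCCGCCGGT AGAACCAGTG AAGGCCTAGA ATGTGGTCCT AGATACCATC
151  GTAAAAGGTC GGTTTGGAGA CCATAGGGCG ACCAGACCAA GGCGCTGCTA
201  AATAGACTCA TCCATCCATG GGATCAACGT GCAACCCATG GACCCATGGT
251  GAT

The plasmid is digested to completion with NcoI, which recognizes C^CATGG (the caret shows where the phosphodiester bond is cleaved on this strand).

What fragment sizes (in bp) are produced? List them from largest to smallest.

203, 22, 20, 8 bp

NcoI sites (CCATGG) start at positions 13, 216, 236, 244.
NcoI cuts after the first base of each site, so after positions 13, 216, 236, 244.
Circular molecule, 4 cuts → 4 fragments:
  14–216 → 203 bp
  217–236 → 20 bp
  237–244 → 8 bp
  245–253 then 1–13 → 9 + 13 = 22 bp
Sorted largest to smallest: 203, 22, 20, 8 bp.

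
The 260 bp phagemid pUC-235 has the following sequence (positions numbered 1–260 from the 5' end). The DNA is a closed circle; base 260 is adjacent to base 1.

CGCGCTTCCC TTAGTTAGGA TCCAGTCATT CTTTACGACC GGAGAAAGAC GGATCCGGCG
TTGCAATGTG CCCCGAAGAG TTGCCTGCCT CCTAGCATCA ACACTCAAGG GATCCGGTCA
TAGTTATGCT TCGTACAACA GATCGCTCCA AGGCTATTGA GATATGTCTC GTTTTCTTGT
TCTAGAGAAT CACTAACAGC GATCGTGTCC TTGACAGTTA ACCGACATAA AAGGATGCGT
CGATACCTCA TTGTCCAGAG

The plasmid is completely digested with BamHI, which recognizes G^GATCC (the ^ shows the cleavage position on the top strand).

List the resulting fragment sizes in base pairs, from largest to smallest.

168, 59, 33 bp

BamHI sites (GGATCC) start at positions 18, 51, 110.
BamHI cuts after the first base of each site, so after positions 18, 51, 110.
Circular molecule, 3 cuts → 3 fragments:
  19–51 → 33 bp
  52–110 → 59 bp
  111–260 then 1–18 → 150 + 18 = 168 bp
Sorted largest to smallest: 168, 59, 33 bp.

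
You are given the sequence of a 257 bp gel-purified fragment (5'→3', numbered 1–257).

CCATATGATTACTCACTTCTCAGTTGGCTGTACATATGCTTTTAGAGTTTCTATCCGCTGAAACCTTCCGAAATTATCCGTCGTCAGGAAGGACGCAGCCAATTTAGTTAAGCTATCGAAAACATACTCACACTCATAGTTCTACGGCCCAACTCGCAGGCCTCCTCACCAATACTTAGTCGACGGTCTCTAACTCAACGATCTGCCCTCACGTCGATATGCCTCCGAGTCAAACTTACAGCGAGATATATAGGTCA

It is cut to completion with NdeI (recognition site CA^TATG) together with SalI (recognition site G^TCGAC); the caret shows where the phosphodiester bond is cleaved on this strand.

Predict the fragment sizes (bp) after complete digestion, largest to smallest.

145, 78, 31, 3 bp

NdeI sites (CATATG) start at positions 2, 33.
NdeI cuts after base 2 of each site, so after positions 3, 34.
The SalI site (GTCGAC) starts at position 179.
SalI cuts after the first base of each site, so after position 179.
Combined cut positions: 3, 34, 179.
Linear molecule, 3 cuts → 4 fragments:
  1–3 → 3 bp
  4–34 → 31 bp
  35–179 → 145 bp
  180–257 → 78 bp
Sorted largest to smallest: 145, 78, 31, 3 bp.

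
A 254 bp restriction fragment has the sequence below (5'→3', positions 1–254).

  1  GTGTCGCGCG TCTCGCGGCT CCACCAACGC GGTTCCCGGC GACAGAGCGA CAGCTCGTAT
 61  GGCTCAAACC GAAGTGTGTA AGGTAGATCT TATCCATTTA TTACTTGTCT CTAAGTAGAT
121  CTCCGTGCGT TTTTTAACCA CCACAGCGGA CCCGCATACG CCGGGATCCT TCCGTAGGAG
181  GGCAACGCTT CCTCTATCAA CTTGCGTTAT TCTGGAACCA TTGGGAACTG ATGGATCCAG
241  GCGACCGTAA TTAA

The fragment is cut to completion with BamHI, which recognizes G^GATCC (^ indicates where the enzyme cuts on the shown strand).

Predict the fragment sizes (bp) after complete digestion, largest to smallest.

BamHI sites (GGATCC) start at positions 164, 233.
BamHI cuts after the first base of each site, so after positions 164, 233.
Linear molecule, 2 cuts → 3 fragments:
  1–164 → 164 bp
  165–233 → 69 bp
  234–254 → 21 bp
Sorted largest to smallest: 164, 69, 21 bp.

164, 69, 21 bp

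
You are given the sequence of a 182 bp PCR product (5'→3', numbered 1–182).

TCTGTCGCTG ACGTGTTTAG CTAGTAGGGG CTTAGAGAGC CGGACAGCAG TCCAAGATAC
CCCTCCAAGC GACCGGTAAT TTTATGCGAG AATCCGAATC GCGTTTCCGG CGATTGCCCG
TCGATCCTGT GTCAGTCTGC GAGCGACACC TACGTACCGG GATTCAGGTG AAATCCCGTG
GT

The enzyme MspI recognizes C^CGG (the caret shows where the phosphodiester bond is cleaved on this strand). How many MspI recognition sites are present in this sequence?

4

CCGG occurs starting at positions 40, 73, 107, 157.
MspI cuts at 4 sites.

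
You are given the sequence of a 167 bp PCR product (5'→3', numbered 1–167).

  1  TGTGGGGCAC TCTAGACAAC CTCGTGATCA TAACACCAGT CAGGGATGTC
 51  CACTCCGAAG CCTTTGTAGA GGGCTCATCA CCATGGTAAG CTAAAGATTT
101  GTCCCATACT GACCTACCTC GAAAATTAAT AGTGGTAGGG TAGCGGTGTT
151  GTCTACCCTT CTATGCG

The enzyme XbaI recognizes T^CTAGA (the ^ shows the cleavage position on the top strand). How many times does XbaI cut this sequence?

1

TCTAGA occurs starting at position 11.
XbaI cuts at 1 site.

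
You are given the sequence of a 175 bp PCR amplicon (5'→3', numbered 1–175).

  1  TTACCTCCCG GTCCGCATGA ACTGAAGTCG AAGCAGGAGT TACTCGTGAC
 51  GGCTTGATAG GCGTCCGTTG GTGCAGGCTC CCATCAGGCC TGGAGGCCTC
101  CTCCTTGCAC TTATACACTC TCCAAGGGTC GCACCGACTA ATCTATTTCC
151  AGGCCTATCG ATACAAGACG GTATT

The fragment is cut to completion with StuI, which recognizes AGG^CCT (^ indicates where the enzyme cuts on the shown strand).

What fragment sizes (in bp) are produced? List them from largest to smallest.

88, 57, 22, 8 bp

StuI sites (AGGCCT) start at positions 86, 94, 151.
StuI cuts after base 3 of each site, so after positions 88, 96, 153.
Linear molecule, 3 cuts → 4 fragments:
  1–88 → 88 bp
  89–96 → 8 bp
  97–153 → 57 bp
  154–175 → 22 bp
Sorted largest to smallest: 88, 57, 22, 8 bp.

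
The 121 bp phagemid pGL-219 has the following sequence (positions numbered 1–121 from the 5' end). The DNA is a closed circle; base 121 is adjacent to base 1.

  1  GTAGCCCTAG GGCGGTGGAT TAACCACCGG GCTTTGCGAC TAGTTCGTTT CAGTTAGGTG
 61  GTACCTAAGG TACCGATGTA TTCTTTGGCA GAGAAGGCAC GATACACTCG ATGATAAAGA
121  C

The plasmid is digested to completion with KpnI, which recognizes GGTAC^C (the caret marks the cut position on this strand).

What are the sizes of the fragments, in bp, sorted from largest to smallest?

112, 9 bp

KpnI sites (GGTACC) start at positions 60, 69.
KpnI cuts after base 5 of each site (before the last base), so after positions 64, 73.
Circular molecule, 2 cuts → 2 fragments:
  65–73 → 9 bp
  74–121 then 1–64 → 48 + 64 = 112 bp
Sorted largest to smallest: 112, 9 bp.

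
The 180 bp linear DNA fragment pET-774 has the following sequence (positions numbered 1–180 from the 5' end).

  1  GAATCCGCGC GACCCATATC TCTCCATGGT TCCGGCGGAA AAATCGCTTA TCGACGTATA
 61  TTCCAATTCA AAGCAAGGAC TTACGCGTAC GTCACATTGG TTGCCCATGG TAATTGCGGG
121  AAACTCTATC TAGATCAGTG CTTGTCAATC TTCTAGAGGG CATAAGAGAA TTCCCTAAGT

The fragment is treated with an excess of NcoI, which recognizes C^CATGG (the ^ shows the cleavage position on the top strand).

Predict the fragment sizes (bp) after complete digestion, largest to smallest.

NcoI sites (CCATGG) start at positions 24, 105.
NcoI cuts after the first base of each site, so after positions 24, 105.
Linear molecule, 2 cuts → 3 fragments:
  1–24 → 24 bp
  25–105 → 81 bp
  106–180 → 75 bp
Sorted largest to smallest: 81, 75, 24 bp.

81, 75, 24 bp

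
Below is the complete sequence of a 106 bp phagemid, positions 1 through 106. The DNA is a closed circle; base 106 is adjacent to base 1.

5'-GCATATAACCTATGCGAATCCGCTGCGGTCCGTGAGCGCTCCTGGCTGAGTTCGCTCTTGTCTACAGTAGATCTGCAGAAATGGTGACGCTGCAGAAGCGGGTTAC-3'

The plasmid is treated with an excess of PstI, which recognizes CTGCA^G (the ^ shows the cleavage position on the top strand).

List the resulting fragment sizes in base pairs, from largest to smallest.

89, 17 bp

PstI sites (CTGCAG) start at positions 73, 90.
PstI cuts after base 5 of each site (before the last base), so after positions 77, 94.
Circular molecule, 2 cuts → 2 fragments:
  78–94 → 17 bp
  95–106 then 1–77 → 12 + 77 = 89 bp
Sorted largest to smallest: 89, 17 bp.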